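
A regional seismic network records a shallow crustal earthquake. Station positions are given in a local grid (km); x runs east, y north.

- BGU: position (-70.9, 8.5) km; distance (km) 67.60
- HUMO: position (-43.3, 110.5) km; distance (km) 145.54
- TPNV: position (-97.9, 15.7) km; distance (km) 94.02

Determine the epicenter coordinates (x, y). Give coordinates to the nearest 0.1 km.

Circle about each station: (x + 70.9)² + (y − 8.5)² = 67.60²; (x + 43.3)² + (y − 110.5)² = 145.54²; (x + 97.9)² + (y − 15.7)² = 94.02².
Subtracting pairs of circle equations eliminates x²+y² and gives linear equations (the radical axes):
55.2 x + 204.0 y = -7626.05
-54.0 x + 14.4 y = 461.84
Solving the 2×2 system: x ≈ -17.3, y ≈ -32.7 km.
Check against BGU (with the unrounded x, y): √((x + 70.9)²+(y − 8.5)²) = 67.63 ≈ 67.60 km. ✓

-17.3 km east, -32.7 km north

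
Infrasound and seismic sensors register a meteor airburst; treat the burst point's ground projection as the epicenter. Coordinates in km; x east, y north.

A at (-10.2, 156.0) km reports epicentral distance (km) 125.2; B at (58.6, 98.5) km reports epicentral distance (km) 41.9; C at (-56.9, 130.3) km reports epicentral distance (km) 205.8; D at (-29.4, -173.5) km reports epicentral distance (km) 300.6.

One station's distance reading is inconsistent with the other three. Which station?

Solve using three stations at a time. Using A, B, D (subtract circle equations pairwise → linear system) gives (x, y) ≈ (100.6, 97.6).
Distances from that point to each station vs reported:
  A: calculated 125.2 vs reported 125.2 → residual 0.0 km
  B: calculated 42.0 vs reported 41.9 → residual 0.1 km
  C: calculated 160.8 vs reported 205.8 → residual 45.0 km
  D: calculated 300.6 vs reported 300.6 → residual 0.0 km
A, B, D are mutually consistent (residuals ≈ 0); C is off by 45.0 km.

C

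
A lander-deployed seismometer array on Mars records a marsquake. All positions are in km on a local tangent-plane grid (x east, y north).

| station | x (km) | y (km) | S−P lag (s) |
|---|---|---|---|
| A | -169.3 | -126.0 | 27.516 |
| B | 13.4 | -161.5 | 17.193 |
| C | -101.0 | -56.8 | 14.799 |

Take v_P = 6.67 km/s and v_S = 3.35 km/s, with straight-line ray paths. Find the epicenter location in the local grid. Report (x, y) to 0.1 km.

Distance from S−P lag: d = Δt · v_P v_S / (v_P − v_S) = Δt · (6.67·3.35)/(6.67−3.35) ≈ 6.7303·Δt.
So d_A = 185.19, d_B = 115.71, d_C = 99.60 km.
Circle about each station: (x + 169.3)² + (y + 126.0)² = 185.19²; (x − 13.4)² + (y + 161.5)² = 115.71²; (x + 101.0)² + (y + 56.8)² = 99.60².
Subtracting the A equation from the B and C equations removes the quadratic terms:
365.4 x − 71.0 y = 2629.85
136.6 x + 138.4 y = -6736.07
Solving the 2×2 system: x ≈ -1.9, y ≈ -46.8 km.

(-1.9, -46.8)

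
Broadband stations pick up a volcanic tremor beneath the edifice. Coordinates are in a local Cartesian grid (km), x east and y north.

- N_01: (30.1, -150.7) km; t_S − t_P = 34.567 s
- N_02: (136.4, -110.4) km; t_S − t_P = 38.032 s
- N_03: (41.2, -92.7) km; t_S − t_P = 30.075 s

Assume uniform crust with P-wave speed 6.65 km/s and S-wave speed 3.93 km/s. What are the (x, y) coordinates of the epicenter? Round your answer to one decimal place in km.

x ≈ -128.9 km, y ≈ 140.9 km

Distance from S−P lag: d = Δt · v_P v_S / (v_P − v_S) = Δt · (6.65·3.93)/(6.65−3.93) ≈ 9.6083·Δt.
So d_N_01 = 332.13, d_N_02 = 365.42, d_N_03 = 288.97 km.
Circle about each station: (x − 30.1)² + (y + 150.7)² = 332.13²; (x − 136.4)² + (y + 110.4)² = 365.42²; (x − 41.2)² + (y + 92.7)² = 288.97².
Subtracting the N_01 equation from the N_02 and N_03 equations removes the quadratic terms:
212.6 x + 80.6 y = -16044.82
22.2 x + 116.0 y = 13480.91
Solving the 2×2 system: x ≈ -128.9, y ≈ 140.9 km.
Check against N_01 (with the unrounded x, y): √((x − 30.1)²+(y + 150.7)²) = 332.10 ≈ 332.13 km. ✓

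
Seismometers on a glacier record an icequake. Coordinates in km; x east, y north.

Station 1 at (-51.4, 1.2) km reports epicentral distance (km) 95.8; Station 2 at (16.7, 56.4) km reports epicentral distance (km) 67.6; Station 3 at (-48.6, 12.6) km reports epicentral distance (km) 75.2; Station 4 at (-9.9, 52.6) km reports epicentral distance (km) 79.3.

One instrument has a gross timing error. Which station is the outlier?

Station 3

Solve using three stations at a time. Using Station 1, Station 2, Station 4 (subtract circle equations pairwise → linear system) gives (x, y) ≈ (44.3, -5.5).
Distances from that point to each station vs reported:
  Station 1: calculated 95.9 vs reported 95.8 → residual 0.1 km
  Station 2: calculated 67.8 vs reported 67.6 → residual 0.2 km
  Station 3: calculated 94.6 vs reported 75.2 → residual 19.4 km
  Station 4: calculated 79.4 vs reported 79.3 → residual 0.1 km
Station 1, Station 2, Station 4 are mutually consistent (residuals ≈ 0); Station 3 is off by 19.4 km.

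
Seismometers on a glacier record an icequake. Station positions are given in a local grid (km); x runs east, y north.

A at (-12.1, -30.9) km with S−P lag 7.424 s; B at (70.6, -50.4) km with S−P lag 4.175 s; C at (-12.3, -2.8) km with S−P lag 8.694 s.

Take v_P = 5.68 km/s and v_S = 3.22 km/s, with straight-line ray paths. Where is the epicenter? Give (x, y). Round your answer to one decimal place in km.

(42.8, -36.6)

Distance from S−P lag: d = Δt · v_P v_S / (v_P − v_S) = Δt · (5.68·3.22)/(5.68−3.22) ≈ 7.4348·Δt.
So d_A = 55.20, d_B = 31.04, d_C = 64.64 km.
Circle about each station: (x + 12.1)² + (y + 30.9)² = 55.20²; (x − 70.6)² + (y + 50.4)² = 31.04²; (x + 12.3)² + (y + 2.8)² = 64.64².
Subtracting the A equation from the B and C equations removes the quadratic terms:
165.4 x − 39.0 y = 8506.86
-0.4 x + 56.2 y = -2073.38
Solving the 2×2 system: x ≈ 42.8, y ≈ -36.6 km.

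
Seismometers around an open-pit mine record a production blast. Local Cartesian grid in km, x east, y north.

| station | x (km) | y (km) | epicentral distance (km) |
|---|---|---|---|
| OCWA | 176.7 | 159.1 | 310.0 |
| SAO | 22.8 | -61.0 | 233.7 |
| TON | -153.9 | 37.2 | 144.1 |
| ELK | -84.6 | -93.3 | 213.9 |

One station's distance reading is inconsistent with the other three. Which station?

Solve using three stations at a time. Using OCWA, SAO, ELK (subtract circle equations pairwise → linear system) gives (x, y) ≈ (-130.1, 115.5).
Distances from that point to each station vs reported:
  OCWA: calculated 309.9 vs reported 310.0 → residual 0.1 km
  SAO: calculated 233.5 vs reported 233.7 → residual 0.2 km
  TON: calculated 81.9 vs reported 144.1 → residual 62.2 km
  ELK: calculated 213.7 vs reported 213.9 → residual 0.2 km
OCWA, SAO, ELK are mutually consistent (residuals ≈ 0); TON is off by 62.2 km.

TON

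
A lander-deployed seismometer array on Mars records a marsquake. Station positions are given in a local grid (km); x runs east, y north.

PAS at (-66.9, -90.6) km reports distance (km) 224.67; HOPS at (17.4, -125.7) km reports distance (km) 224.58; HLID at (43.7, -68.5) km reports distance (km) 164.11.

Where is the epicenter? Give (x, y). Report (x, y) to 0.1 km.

Circle about each station: (x + 66.9)² + (y + 90.6)² = 224.67²; (x − 17.4)² + (y + 125.7)² = 224.58²; (x − 43.7)² + (y + 68.5)² = 164.11².
Subtracting the PAS equation from the HOPS and HLID equations removes the quadratic terms:
168.6 x − 70.2 y = 3459.71
221.2 x + 44.2 y = 17462.49
Solving the 2×2 system: x ≈ 60.0, y ≈ 94.8 km.
Check against PAS (with the unrounded x, y): √((x + 66.9)²+(y + 90.6)²) = 224.68 ≈ 224.67 km. ✓

x ≈ 60.0 km, y ≈ 94.8 km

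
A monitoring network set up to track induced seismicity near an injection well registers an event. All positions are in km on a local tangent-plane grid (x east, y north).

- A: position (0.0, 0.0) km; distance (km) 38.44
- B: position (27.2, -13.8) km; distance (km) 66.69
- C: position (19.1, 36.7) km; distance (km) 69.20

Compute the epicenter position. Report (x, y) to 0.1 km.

-38.4 km east, -1.8 km north

Circle about each station: x² + y² = 38.44²; (x − 27.2)² + (y + 13.8)² = 66.69²; (x − 19.1)² + (y − 36.7)² = 69.20².
Subtracting the A equation from the B and C equations removes the quadratic terms:
54.4 x − 27.6 y = -2039.64
38.2 x + 73.4 y = -1599.31
Solving the 2×2 system: x ≈ -38.4, y ≈ -1.8 km.
Check against A (with the unrounded x, y): √(x²+y²) = 38.45 ≈ 38.44 km. ✓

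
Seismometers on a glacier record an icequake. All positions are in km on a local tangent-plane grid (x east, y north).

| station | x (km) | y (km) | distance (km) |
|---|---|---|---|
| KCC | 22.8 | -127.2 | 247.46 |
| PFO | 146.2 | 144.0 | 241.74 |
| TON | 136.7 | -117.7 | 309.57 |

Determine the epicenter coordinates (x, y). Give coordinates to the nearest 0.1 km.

Circle about each station: (x − 22.8)² + (y + 127.2)² = 247.46²; (x − 146.2)² + (y − 144.0)² = 241.74²; (x − 136.7)² + (y + 117.7)² = 309.57².
Subtracting the KCC equation from the PFO and TON equations removes the quadratic terms:
246.8 x + 542.4 y = 28208.98
227.8 x + 19.0 y = -18756.63
Solving the 2×2 system: x ≈ -90.1, y ≈ 93.0 km.

x ≈ -90.1 km, y ≈ 93.0 km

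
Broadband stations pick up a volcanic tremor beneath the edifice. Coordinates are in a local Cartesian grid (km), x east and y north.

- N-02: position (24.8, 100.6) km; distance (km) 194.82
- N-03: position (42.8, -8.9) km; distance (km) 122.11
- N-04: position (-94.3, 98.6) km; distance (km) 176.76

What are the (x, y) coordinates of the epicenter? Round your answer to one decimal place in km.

Circle about each station: (x − 24.8)² + (y − 100.6)² = 194.82²; (x − 42.8)² + (y + 8.9)² = 122.11²; (x + 94.3)² + (y − 98.6)² = 176.76².
Subtracting pairs of circle equations eliminates x²+y² and gives linear equations (the radical axes):
36.0 x − 219.0 y = 14219.63
-238.2 x − 4.0 y = 14589.78
Solving the 2×2 system: x ≈ -60.0, y ≈ -74.8 km.
Check against N-02 (with the unrounded x, y): √((x − 24.8)²+(y − 100.6)²) = 194.81 ≈ 194.82 km. ✓

(-60.0, -74.8)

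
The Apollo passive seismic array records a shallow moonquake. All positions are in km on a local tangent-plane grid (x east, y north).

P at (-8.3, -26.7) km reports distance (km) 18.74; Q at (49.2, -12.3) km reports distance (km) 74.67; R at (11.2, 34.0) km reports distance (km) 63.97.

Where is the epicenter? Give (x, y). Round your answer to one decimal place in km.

Circle about each station: (x + 8.3)² + (y + 26.7)² = 18.74²; (x − 49.2)² + (y + 12.3)² = 74.67²; (x − 11.2)² + (y − 34.0)² = 63.97².
Subtracting the P equation from the Q and R equations removes the quadratic terms:
115.0 x + 28.8 y = -3434.27
39.0 x + 121.4 y = -3241.31
Solving the 2×2 system: x ≈ -25.2, y ≈ -18.6 km.

-25.2 km east, -18.6 km north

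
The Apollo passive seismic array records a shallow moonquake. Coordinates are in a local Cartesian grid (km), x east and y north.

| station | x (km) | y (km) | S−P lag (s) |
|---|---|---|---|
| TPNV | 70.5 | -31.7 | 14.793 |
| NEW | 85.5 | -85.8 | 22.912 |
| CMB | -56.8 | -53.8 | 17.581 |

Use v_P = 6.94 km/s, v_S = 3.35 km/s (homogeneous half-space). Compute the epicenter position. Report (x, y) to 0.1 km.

Distance from S−P lag: d = Δt · v_P v_S / (v_P − v_S) = Δt · (6.94·3.35)/(6.94−3.35) ≈ 6.4760·Δt.
So d_TPNV = 95.80, d_NEW = 148.38, d_CMB = 113.86 km.
Circle about each station: (x − 70.5)² + (y + 31.7)² = 95.80²; (x − 85.5)² + (y + 85.8)² = 148.38²; (x + 56.8)² + (y + 53.8)² = 113.86².
Subtracting the TPNV equation from the NEW and CMB equations removes the quadratic terms:
30.0 x − 108.2 y = -4142.23
-254.6 x − 44.2 y = -3640.92
Solving the 2×2 system: x ≈ 7.3, y ≈ 40.3 km.

x ≈ 7.3 km, y ≈ 40.3 km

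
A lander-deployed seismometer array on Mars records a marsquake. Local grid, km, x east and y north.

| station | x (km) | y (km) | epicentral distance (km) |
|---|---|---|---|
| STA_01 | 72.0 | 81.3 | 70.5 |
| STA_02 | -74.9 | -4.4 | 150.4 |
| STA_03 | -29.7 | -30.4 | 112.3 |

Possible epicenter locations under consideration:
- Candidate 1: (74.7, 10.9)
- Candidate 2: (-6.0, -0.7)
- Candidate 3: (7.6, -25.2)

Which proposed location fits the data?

For each candidate, compare |candidate − station| to the reported distance:
Candidate 1: residuals STA_01 0.0, STA_02 0.0, STA_03 0.0 → max 0.0 km
Candidate 2: residuals STA_01 42.7, STA_02 81.4, STA_03 74.3 → max 81.4 km
Candidate 3: residuals STA_01 54.0, STA_02 65.3, STA_03 74.6 → max 74.6 km
Only Candidate 1 has all residuals ≈ 0.

Candidate 1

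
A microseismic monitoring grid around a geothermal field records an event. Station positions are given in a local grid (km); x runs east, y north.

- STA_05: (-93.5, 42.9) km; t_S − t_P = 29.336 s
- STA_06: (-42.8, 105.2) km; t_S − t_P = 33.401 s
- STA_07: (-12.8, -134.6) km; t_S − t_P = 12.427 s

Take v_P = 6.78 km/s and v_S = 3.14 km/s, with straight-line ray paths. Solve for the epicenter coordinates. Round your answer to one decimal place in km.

Distance from S−P lag: d = Δt · v_P v_S / (v_P − v_S) = Δt · (6.78·3.14)/(6.78−3.14) ≈ 5.8487·Δt.
So d_STA_05 = 171.58, d_STA_06 = 195.35, d_STA_07 = 72.68 km.
Circle about each station: (x + 93.5)² + (y − 42.9)² = 171.58²; (x + 42.8)² + (y − 105.2)² = 195.35²; (x + 12.8)² + (y + 134.6)² = 72.68².
Subtracting the STA_05 equation from the STA_06 and STA_07 equations removes the quadratic terms:
101.4 x + 124.6 y = -6405.71
161.4 x − 355.0 y = 31855.65
Solving the 2×2 system: x ≈ 30.2, y ≈ -76.0 km.
Check against STA_05 (with the unrounded x, y): √((x + 93.5)²+(y − 42.9)²) = 171.59 ≈ 171.58 km. ✓

30.2 km east, -76.0 km north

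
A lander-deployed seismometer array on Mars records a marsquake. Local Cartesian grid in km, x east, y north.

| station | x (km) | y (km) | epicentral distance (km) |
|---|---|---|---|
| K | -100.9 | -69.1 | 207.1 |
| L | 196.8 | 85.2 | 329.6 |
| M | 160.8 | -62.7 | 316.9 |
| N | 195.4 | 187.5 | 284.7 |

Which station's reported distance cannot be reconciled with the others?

Solve using three stations at a time. Using K, M, N (subtract circle equations pairwise → linear system) gives (x, y) ≈ (-84.9, 137.5).
Distances from that point to each station vs reported:
  K: calculated 207.2 vs reported 207.1 → residual 0.1 km
  L: calculated 286.6 vs reported 329.6 → residual 43.0 km
  M: calculated 317.0 vs reported 316.9 → residual 0.1 km
  N: calculated 284.8 vs reported 284.7 → residual 0.1 km
K, M, N are mutually consistent (residuals ≈ 0); L is off by 43.0 km.

L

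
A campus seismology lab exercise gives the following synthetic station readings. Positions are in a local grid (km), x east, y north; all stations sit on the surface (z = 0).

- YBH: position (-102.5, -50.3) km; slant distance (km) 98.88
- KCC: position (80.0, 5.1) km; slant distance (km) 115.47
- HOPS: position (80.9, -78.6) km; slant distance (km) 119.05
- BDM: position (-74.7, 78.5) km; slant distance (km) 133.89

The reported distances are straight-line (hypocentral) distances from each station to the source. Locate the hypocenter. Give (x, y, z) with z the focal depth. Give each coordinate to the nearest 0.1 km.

(-17.9, -32.8, 48.1)

Each station gives a sphere (x−x_i)² + (y−y_i)² + z² = d_i² (stations at z=0).
Subtracting the YBH sphere from KCC and HOPS: z² cancels, leaving linear equations in x and y:
365.0 x + 110.8 y = -10166.40
366.8 x − 56.6 y = -4709.22
Solving: x ≈ -17.899, y ≈ -32.792 km (keep extra digits for the depth step; rounded: -17.9, -32.8).
Then from the YBH sphere: z² = 98.88² − (x + 102.5)² − (y + 50.3)² with x = -17.899, y = -32.792, so z ≈ 48.098 ≈ 48.1 km.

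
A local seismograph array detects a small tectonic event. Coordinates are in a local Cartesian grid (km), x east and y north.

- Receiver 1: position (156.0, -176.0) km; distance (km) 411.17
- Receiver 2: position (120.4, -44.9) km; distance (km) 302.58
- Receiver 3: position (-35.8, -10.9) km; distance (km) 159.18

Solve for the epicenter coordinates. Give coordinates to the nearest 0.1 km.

Circle about each station: (x − 156.0)² + (y + 176.0)² = 411.17²; (x − 120.4)² + (y + 44.9)² = 302.58²; (x + 35.8)² + (y + 10.9)² = 159.18².
Subtracting the Receiver 1 equation from the Receiver 2 and Receiver 3 equations removes the quadratic terms:
-71.2 x + 262.2 y = 38706.28
-383.6 x + 330.2 y = 89810.95
Solving the 2×2 system: x ≈ -139.7, y ≈ 109.7 km.

(-139.7, 109.7)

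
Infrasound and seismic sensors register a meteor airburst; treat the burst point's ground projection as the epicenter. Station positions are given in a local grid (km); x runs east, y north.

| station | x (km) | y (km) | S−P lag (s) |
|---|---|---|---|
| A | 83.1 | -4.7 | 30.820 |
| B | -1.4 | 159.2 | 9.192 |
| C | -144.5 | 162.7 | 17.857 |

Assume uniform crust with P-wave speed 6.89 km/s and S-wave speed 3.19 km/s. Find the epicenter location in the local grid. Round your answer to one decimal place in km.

x ≈ -44.9 km, y ≈ 126.2 km

Distance from S−P lag: d = Δt · v_P v_S / (v_P − v_S) = Δt · (6.89·3.19)/(6.89−3.19) ≈ 5.9403·Δt.
So d_A = 183.08, d_B = 54.60, d_C = 106.08 km.
Circle about each station: (x − 83.1)² + (y + 4.7)² = 183.08²; (x + 1.4)² + (y − 159.2)² = 54.60²; (x + 144.5)² + (y − 162.7)² = 106.08².
Subtracting pairs of circle equations eliminates x²+y² and gives linear equations (the radical axes):
-169.0 x + 327.8 y = 48956.03
-455.2 x + 334.8 y = 62689.16
Solving the 2×2 system: x ≈ -44.9, y ≈ 126.2 km.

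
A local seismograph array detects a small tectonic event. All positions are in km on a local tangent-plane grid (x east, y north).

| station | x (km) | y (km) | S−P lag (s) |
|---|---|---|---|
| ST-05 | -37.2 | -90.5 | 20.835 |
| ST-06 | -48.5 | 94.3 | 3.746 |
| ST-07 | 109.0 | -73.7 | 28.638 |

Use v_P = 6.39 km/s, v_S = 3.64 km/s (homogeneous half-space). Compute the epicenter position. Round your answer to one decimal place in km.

-77.3 km east, 81.1 km north

Distance from S−P lag: d = Δt · v_P v_S / (v_P − v_S) = Δt · (6.39·3.64)/(6.39−3.64) ≈ 8.4580·Δt.
So d_ST-05 = 176.22, d_ST-06 = 31.68, d_ST-07 = 242.22 km.
Circle about each station: (x + 37.2)² + (y + 90.5)² = 176.22²; (x + 48.5)² + (y − 94.3)² = 31.68²; (x − 109.0)² + (y + 73.7)² = 242.22².
Subtracting pairs of circle equations eliminates x²+y² and gives linear equations (the radical axes):
-22.6 x + 369.6 y = 31720.52
292.4 x + 33.6 y = -19878.44
Solving the 2×2 system: x ≈ -77.3, y ≈ 81.1 km.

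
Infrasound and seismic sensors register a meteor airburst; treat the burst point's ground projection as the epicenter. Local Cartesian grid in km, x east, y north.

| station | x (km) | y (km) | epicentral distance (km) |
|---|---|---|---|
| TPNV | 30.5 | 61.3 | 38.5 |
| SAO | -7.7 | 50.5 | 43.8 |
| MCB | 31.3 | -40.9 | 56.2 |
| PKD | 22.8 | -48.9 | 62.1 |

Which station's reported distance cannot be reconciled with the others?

TPNV

Solve using three stations at a time. Using SAO, MCB, PKD (subtract circle equations pairwise → linear system) gives (x, y) ≈ (14.0, 12.5).
Distances from that point to each station vs reported:
  TPNV: calculated 51.5 vs reported 38.5 → residual 13.0 km
  SAO: calculated 43.7 vs reported 43.8 → residual 0.1 km
  MCB: calculated 56.2 vs reported 56.2 → residual 0.0 km
  PKD: calculated 62.1 vs reported 62.1 → residual 0.0 km
SAO, MCB, PKD are mutually consistent (residuals ≈ 0); TPNV is off by 13.0 km.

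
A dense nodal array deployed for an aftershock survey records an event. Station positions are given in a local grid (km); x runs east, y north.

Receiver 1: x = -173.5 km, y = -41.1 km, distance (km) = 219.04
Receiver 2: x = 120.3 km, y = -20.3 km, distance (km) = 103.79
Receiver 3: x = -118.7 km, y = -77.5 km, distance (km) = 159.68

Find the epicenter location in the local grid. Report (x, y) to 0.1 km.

(40.7, -86.9)

Circle about each station: (x + 173.5)² + (y + 41.1)² = 219.04²; (x − 120.3)² + (y + 20.3)² = 103.79²; (x + 118.7)² + (y + 77.5)² = 159.68².
Subtracting the Receiver 1 equation from the Receiver 2 and Receiver 3 equations removes the quadratic terms:
587.6 x + 41.6 y = 20298.88
109.6 x − 72.8 y = 10785.30
Solving the 2×2 system: x ≈ 40.7, y ≈ -86.9 km.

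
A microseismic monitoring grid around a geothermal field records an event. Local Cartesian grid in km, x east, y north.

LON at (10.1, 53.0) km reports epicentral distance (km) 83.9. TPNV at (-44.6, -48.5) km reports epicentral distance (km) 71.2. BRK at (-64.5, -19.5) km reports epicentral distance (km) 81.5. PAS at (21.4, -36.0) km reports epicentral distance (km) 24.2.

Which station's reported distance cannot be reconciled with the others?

Solve using three stations at a time. Using TPNV, BRK, PAS (subtract circle equations pairwise → linear system) gives (x, y) ≈ (16.7, -12.2).
Distances from that point to each station vs reported:
  LON: calculated 65.6 vs reported 83.9 → residual 18.3 km
  TPNV: calculated 71.2 vs reported 71.2 → residual 0.0 km
  BRK: calculated 81.5 vs reported 81.5 → residual 0.0 km
  PAS: calculated 24.2 vs reported 24.2 → residual 0.0 km
TPNV, BRK, PAS are mutually consistent (residuals ≈ 0); LON is off by 18.3 km.

LON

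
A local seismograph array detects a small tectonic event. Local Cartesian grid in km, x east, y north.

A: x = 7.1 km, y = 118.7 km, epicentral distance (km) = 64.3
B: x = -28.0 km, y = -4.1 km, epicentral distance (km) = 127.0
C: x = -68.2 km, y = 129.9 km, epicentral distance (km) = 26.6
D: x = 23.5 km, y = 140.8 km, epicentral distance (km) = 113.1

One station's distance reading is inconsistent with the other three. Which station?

Solve using three stations at a time. Using B, C, D (subtract circle equations pairwise → linear system) gives (x, y) ≈ (-85.1, 109.3).
Distances from that point to each station vs reported:
  A: calculated 92.7 vs reported 64.3 → residual 28.4 km
  B: calculated 127.0 vs reported 127.0 → residual 0.0 km
  C: calculated 26.7 vs reported 26.6 → residual 0.1 km
  D: calculated 113.1 vs reported 113.1 → residual 0.0 km
B, C, D are mutually consistent (residuals ≈ 0); A is off by 28.4 km.

A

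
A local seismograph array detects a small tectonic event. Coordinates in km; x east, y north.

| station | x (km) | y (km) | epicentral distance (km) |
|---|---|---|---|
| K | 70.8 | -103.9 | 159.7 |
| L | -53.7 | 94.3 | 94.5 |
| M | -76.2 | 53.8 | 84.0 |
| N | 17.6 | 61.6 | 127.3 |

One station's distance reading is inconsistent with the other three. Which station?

Solve using three stations at a time. Using K, M, N (subtract circle equations pairwise → linear system) gives (x, y) ≈ (-70.8, -30.0).
Distances from that point to each station vs reported:
  K: calculated 159.7 vs reported 159.7 → residual 0.0 km
  L: calculated 125.5 vs reported 94.5 → residual 31.0 km
  M: calculated 84.0 vs reported 84.0 → residual 0.0 km
  N: calculated 127.3 vs reported 127.3 → residual 0.0 km
K, M, N are mutually consistent (residuals ≈ 0); L is off by 31.0 km.

L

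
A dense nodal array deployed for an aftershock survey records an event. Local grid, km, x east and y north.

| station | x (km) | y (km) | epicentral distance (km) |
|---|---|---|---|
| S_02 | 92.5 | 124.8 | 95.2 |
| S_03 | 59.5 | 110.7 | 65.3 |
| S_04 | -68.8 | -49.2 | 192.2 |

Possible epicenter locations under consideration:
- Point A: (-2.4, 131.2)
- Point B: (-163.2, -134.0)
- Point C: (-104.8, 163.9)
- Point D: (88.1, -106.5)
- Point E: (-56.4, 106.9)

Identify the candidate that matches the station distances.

For each candidate, compare |candidate − station| to the reported distance:
Point A: residuals S_02 0.1, S_03 0.1, S_04 0.0 → max 0.1 km
Point B: residuals S_02 268.6, S_03 265.6, S_04 65.3 → max 268.6 km
Point C: residuals S_02 105.9, S_03 107.4, S_04 23.9 → max 107.4 km
Point D: residuals S_02 136.1, S_03 153.8, S_04 25.2 → max 153.8 km
Point E: residuals S_02 54.8, S_03 50.7, S_04 35.6 → max 54.8 km
Only Point A has all residuals ≈ 0.

Point A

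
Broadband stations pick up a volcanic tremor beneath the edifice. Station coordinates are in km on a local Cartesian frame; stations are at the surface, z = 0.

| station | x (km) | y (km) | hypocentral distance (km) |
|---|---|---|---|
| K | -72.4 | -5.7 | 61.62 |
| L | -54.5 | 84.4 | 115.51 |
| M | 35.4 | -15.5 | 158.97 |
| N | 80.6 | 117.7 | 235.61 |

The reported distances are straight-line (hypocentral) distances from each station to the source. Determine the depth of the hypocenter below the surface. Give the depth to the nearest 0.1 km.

depth ≈ 42.0 km

Each station gives a sphere (x−x_i)² + (y−y_i)² + z² = d_i² (stations at z=0).
Subtracting the K sphere from L and M: z² cancels, leaving linear equations in x and y:
35.8 x + 180.2 y = -4726.18
215.6 x − 19.6 y = -25255.28
Solving: x ≈ -117.403, y ≈ -2.903 km (keep extra digits for the depth step; rounded: -117.4, -2.9).
Then from the K sphere: z² = 61.62² − (x + 72.4)² − (y + 5.7)² with x = -117.403, y = -2.903, so z ≈ 41.999 ≈ 42.0 km.
Check against N (with the unrounded solution): distance 235.61 ≈ 235.61 km. ✓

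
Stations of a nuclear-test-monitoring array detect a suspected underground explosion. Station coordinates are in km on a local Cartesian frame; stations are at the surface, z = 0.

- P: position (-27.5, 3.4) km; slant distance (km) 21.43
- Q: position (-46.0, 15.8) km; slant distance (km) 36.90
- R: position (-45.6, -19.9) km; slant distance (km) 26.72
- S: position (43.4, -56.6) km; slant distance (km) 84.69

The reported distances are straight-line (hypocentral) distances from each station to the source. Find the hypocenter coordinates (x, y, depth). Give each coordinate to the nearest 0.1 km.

(-26.1, -10.9, 15.9)

Each station gives a sphere (x−x_i)² + (y−y_i)² + z² = d_i² (stations at z=0).
Subtracting the P sphere from Q and R: z² cancels, leaving linear equations in x and y:
-37.0 x + 24.8 y = 695.46
-36.2 x − 46.6 y = 1452.85
Solving: x ≈ -26.102, y ≈ -10.900 km (keep extra digits for the depth step; rounded: -26.1, -10.9).
Then from the P sphere: z² = 21.43² − (x + 27.5)² − (y − 3.4)² with x = -26.102, y = -10.900, so z ≈ 15.900 ≈ 15.9 km.
Check against S (with the unrounded solution): distance 84.69 ≈ 84.69 km. ✓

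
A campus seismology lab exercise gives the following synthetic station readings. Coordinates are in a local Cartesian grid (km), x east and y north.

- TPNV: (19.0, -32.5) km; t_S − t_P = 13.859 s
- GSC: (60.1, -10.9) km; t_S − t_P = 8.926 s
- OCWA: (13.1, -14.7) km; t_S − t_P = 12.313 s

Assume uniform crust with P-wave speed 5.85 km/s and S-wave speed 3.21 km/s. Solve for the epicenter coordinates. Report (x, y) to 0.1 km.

(70.1, 51.8)

Distance from S−P lag: d = Δt · v_P v_S / (v_P − v_S) = Δt · (5.85·3.21)/(5.85−3.21) ≈ 7.1131·Δt.
So d_TPNV = 98.58, d_GSC = 63.49, d_OCWA = 87.58 km.
Circle about each station: (x − 19.0)² + (y + 32.5)² = 98.58²; (x − 60.1)² + (y + 10.9)² = 63.49²; (x − 13.1)² + (y + 14.7)² = 87.58².
Subtracting the TPNV equation from the GSC and OCWA equations removes the quadratic terms:
82.2 x + 43.2 y = 8000.61
-11.8 x + 35.6 y = 1018.21
Solving the 2×2 system: x ≈ 70.1, y ≈ 51.8 km.
Check against TPNV (with the unrounded x, y): √((x − 19.0)²+(y + 32.5)²) = 98.60 ≈ 98.58 km. ✓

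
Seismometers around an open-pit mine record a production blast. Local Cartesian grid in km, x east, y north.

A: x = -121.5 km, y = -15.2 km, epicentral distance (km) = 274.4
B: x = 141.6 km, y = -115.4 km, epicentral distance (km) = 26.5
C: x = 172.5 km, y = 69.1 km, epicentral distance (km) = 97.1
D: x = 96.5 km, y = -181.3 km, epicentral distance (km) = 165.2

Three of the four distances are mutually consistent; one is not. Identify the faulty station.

B

Solve using three stations at a time. Using A, C, D (subtract circle equations pairwise → linear system) gives (x, y) ≈ (152.7, -26.0).
Distances from that point to each station vs reported:
  A: calculated 274.4 vs reported 274.4 → residual 0.0 km
  B: calculated 90.1 vs reported 26.5 → residual 63.6 km
  C: calculated 97.1 vs reported 97.1 → residual 0.0 km
  D: calculated 165.2 vs reported 165.2 → residual 0.0 km
A, C, D are mutually consistent (residuals ≈ 0); B is off by 63.6 km.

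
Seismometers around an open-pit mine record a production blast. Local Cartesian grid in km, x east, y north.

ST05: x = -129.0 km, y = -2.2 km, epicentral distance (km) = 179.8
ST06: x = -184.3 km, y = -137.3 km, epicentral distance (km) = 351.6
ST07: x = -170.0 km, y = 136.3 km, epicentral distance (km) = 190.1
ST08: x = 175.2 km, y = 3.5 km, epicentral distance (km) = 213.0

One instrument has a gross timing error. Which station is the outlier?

ST05

Solve using three stations at a time. Using ST06, ST07, ST08 (subtract circle equations pairwise → linear system) gives (x, y) ≈ (19.7, 149.1).
Distances from that point to each station vs reported:
  ST05: calculated 212.1 vs reported 179.8 → residual 32.3 km
  ST06: calculated 351.6 vs reported 351.6 → residual 0.0 km
  ST07: calculated 190.1 vs reported 190.1 → residual 0.0 km
  ST08: calculated 213.0 vs reported 213.0 → residual 0.0 km
ST06, ST07, ST08 are mutually consistent (residuals ≈ 0); ST05 is off by 32.3 km.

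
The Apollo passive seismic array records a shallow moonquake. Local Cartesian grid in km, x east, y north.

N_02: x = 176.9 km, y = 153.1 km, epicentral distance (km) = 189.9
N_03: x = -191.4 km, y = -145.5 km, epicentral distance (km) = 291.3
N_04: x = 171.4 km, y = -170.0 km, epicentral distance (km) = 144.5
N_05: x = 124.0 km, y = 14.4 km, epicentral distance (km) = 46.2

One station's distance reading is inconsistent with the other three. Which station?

Solve using three stations at a time. Using N_02, N_04, N_05 (subtract circle equations pairwise → linear system) gives (x, y) ≈ (131.2, -31.2).
Distances from that point to each station vs reported:
  N_02: calculated 189.9 vs reported 189.9 → residual 0.0 km
  N_03: calculated 342.2 vs reported 291.3 → residual 50.9 km
  N_04: calculated 144.5 vs reported 144.5 → residual 0.0 km
  N_05: calculated 46.2 vs reported 46.2 → residual 0.0 km
N_02, N_04, N_05 are mutually consistent (residuals ≈ 0); N_03 is off by 50.9 km.

N_03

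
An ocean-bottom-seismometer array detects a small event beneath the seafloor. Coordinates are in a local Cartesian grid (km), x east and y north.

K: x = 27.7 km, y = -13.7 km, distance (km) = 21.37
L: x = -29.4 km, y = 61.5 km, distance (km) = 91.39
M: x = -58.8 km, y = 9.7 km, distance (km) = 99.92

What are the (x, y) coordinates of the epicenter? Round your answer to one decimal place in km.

Circle about each station: (x − 27.7)² + (y + 13.7)² = 21.37²; (x + 29.4)² + (y − 61.5)² = 91.39²; (x + 58.8)² + (y − 9.7)² = 99.92².
Subtracting the K equation from the L and M equations removes the quadratic terms:
-114.2 x + 150.4 y = -4203.83
-173.0 x + 46.8 y = -6930.78
Solving the 2×2 system: x ≈ 40.9, y ≈ 3.1 km.
Check against K (with the unrounded x, y): √((x − 27.7)²+(y + 13.7)²) = 21.37 ≈ 21.37 km. ✓

x ≈ 40.9 km, y ≈ 3.1 km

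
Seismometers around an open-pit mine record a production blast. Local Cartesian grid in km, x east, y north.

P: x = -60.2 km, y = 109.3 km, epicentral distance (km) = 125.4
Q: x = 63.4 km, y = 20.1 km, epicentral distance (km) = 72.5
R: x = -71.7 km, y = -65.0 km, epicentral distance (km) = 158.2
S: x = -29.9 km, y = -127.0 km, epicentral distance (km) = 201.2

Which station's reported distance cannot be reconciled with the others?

Solve using three stations at a time. Using Q, R, S (subtract circle equations pairwise → linear system) gives (x, y) ≈ (10.7, 70.1).
Distances from that point to each station vs reported:
  P: calculated 81.0 vs reported 125.4 → residual 44.4 km
  Q: calculated 72.6 vs reported 72.5 → residual 0.1 km
  R: calculated 158.3 vs reported 158.2 → residual 0.1 km
  S: calculated 201.2 vs reported 201.2 → residual 0.0 km
Q, R, S are mutually consistent (residuals ≈ 0); P is off by 44.4 km.

P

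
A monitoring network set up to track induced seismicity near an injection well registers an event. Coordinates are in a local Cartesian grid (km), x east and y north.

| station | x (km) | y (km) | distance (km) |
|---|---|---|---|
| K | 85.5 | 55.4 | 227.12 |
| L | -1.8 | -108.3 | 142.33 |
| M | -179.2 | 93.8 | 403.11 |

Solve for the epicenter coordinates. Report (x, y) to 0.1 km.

127.5 km east, -167.8 km north

Circle about each station: (x − 85.5)² + (y − 55.4)² = 227.12²; (x + 1.8)² + (y + 108.3)² = 142.33²; (x + 179.2)² + (y − 93.8)² = 403.11².
Subtracting the K equation from the L and M equations removes the quadratic terms:
-174.6 x − 327.4 y = 32678.39
-529.4 x + 76.8 y = -80382.51
Solving the 2×2 system: x ≈ 127.5, y ≈ -167.8 km.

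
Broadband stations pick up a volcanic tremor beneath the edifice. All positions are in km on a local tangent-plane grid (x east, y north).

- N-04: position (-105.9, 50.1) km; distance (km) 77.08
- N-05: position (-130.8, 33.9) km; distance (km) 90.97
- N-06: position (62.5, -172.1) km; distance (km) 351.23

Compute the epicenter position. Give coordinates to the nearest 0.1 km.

-125.3 km east, 124.7 km north

Circle about each station: (x + 105.9)² + (y − 50.1)² = 77.08²; (x + 130.8)² + (y − 33.9)² = 90.97²; (x − 62.5)² + (y + 172.1)² = 351.23².
Subtracting the N-04 equation from the N-05 and N-06 equations removes the quadratic terms:
-49.8 x − 32.4 y = 2198.82
336.8 x − 444.4 y = -97621.35
Solving the 2×2 system: x ≈ -125.3, y ≈ 124.7 km.
Check against N-04 (with the unrounded x, y): √((x + 105.9)²+(y − 50.1)²) = 77.09 ≈ 77.08 km. ✓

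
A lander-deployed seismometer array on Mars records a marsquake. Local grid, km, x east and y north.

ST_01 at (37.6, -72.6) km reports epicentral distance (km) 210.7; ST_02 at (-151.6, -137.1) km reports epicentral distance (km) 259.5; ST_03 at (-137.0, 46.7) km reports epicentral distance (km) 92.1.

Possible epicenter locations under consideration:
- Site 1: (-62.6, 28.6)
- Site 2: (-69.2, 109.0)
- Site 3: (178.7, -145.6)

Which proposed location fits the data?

Site 2

For each candidate, compare |candidate − station| to the reported distance:
Site 1: residuals ST_01 68.3, ST_02 71.4, ST_03 15.5 → max 71.4 km
Site 2: residuals ST_01 0.0, ST_02 0.0, ST_03 0.0 → max 0.0 km
Site 3: residuals ST_01 51.8, ST_02 70.9, ST_03 277.6 → max 277.6 km
Only Site 2 has all residuals ≈ 0.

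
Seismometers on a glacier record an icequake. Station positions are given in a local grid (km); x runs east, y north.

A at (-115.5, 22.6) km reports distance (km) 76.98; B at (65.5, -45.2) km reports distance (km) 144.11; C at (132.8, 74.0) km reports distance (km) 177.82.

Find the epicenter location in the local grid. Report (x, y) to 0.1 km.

Circle about each station: (x + 115.5)² + (y − 22.6)² = 76.98²; (x − 65.5)² + (y + 45.2)² = 144.11²; (x − 132.8)² + (y − 74.0)² = 177.82².
Subtracting pairs of circle equations eliminates x²+y² and gives linear equations (the radical axes):
362.0 x − 135.6 y = -22359.49
496.6 x + 102.8 y = -16433.20
Solving the 2×2 system: x ≈ -43.3, y ≈ 49.3 km.
Check against A (with the unrounded x, y): √((x + 115.5)²+(y − 22.6)²) = 76.98 ≈ 76.98 km. ✓

x ≈ -43.3 km, y ≈ 49.3 km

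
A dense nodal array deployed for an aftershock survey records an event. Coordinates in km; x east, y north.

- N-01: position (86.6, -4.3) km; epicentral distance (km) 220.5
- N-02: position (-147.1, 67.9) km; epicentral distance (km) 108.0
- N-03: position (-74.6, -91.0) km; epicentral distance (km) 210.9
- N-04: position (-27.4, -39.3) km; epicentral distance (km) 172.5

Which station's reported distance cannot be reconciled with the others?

N-02

Solve using three stations at a time. Using N-01, N-03, N-04 (subtract circle equations pairwise → linear system) gives (x, y) ≈ (-96.2, 118.5).
Distances from that point to each station vs reported:
  N-01: calculated 220.2 vs reported 220.5 → residual 0.3 km
  N-02: calculated 71.8 vs reported 108.0 → residual 36.2 km
  N-03: calculated 210.6 vs reported 210.9 → residual 0.3 km
  N-04: calculated 172.2 vs reported 172.5 → residual 0.3 km
N-01, N-03, N-04 are mutually consistent (residuals ≈ 0); N-02 is off by 36.2 km.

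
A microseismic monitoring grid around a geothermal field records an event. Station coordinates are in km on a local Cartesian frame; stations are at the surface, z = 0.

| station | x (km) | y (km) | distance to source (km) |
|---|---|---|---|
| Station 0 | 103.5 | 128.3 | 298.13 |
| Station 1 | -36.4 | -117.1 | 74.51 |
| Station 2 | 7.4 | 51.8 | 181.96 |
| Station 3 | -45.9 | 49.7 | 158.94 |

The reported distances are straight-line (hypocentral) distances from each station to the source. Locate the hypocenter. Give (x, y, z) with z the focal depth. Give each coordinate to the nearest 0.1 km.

Each station gives a sphere (x−x_i)² + (y−y_i)² + z² = d_i² (stations at z=0).
Subtracting the Station 0 sphere from Station 1 and Station 2: z² cancels, leaving linear equations in x and y:
-279.8 x − 490.8 y = 71193.99
-192.2 x − 153.0 y = 31336.92
Solving: x ≈ -87.098, y ≈ -95.404 km (keep extra digits for the depth step; rounded: -87.1, -95.4).
Then from the Station 0 sphere: z² = 298.13² − (x − 103.5)² − (y − 128.3)² with x = -87.098, y = -95.404, so z ≈ 50.104 ≈ 50.1 km.
Check against Station 3 (with the unrounded solution): distance 158.94 ≈ 158.94 km. ✓

(-87.1, -95.4, 50.1)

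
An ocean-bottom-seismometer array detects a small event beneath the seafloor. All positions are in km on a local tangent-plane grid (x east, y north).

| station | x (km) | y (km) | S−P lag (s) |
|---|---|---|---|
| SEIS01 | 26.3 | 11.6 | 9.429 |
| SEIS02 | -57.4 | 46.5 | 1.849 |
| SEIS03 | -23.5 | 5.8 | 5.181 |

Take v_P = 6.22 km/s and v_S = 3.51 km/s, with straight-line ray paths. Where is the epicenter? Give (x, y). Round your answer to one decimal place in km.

x ≈ -43.0 km, y ≈ 42.7 km

Distance from S−P lag: d = Δt · v_P v_S / (v_P − v_S) = Δt · (6.22·3.51)/(6.22−3.51) ≈ 8.0562·Δt.
So d_SEIS01 = 75.96, d_SEIS02 = 14.90, d_SEIS03 = 41.74 km.
Circle about each station: (x − 26.3)² + (y − 11.6)² = 75.96²; (x + 57.4)² + (y − 46.5)² = 14.90²; (x + 23.5)² + (y − 5.8)² = 41.74².
Subtracting the SEIS01 equation from the SEIS02 and SEIS03 equations removes the quadratic terms:
-167.4 x + 69.8 y = 10178.67
-99.6 x − 11.6 y = 3787.33
Solving the 2×2 system: x ≈ -43.0, y ≈ 42.7 km.
Check against SEIS01 (with the unrounded x, y): √((x − 26.3)²+(y − 11.6)²) = 75.96 ≈ 75.96 km. ✓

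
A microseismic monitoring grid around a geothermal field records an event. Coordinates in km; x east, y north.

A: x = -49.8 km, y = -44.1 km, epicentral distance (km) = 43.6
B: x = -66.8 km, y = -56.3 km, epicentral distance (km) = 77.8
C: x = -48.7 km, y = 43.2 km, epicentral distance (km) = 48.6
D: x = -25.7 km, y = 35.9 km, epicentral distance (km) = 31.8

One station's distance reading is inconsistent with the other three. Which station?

Solve using three stations at a time. Using B, C, D (subtract circle equations pairwise → linear system) gives (x, y) ≈ (-18.8, 4.9).
Distances from that point to each station vs reported:
  A: calculated 58.0 vs reported 43.6 → residual 14.4 km
  B: calculated 77.8 vs reported 77.8 → residual 0.0 km
  C: calculated 48.6 vs reported 48.6 → residual 0.0 km
  D: calculated 31.7 vs reported 31.8 → residual 0.1 km
B, C, D are mutually consistent (residuals ≈ 0); A is off by 14.4 km.

A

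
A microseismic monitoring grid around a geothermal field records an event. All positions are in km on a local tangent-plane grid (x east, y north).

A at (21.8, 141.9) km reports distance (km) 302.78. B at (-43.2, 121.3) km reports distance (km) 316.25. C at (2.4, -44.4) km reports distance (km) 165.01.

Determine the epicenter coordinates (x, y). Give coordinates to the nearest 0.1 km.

138.7 km east, -137.4 km north

Circle about each station: (x − 21.8)² + (y − 141.9)² = 302.78²; (x + 43.2)² + (y − 121.3)² = 316.25²; (x − 2.4)² + (y + 44.4)² = 165.01².
Subtracting pairs of circle equations eliminates x²+y² and gives linear equations (the radical axes):
-130.0 x − 41.2 y = -12369.25
-38.8 x − 372.6 y = 45813.70
Solving the 2×2 system: x ≈ 138.7, y ≈ -137.4 km.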